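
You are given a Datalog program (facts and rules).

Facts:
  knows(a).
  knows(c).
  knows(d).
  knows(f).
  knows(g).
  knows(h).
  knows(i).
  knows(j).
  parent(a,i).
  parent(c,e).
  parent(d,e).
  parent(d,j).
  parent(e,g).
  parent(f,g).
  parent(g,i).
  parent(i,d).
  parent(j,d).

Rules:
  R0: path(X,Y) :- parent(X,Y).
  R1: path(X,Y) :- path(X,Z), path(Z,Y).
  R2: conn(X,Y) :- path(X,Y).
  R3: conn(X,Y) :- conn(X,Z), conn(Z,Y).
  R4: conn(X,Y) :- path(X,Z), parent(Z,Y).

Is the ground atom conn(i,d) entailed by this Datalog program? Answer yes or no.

yes

round 1: derive path(a,i) via R0 from parent(a,i)
round 1: derive path(c,e) via R0 from parent(c,e)
round 1: derive path(d,e) via R0 from parent(d,e)
round 1: derive path(d,j) via R0 from parent(d,j)
round 1: derive path(e,g) via R0 from parent(e,g)
round 1: derive path(f,g) via R0 from parent(f,g)
round 1: derive path(g,i) via R0 from parent(g,i)
round 1: derive path(i,d) via R0 from parent(i,d)
round 1: derive path(j,d) via R0 from parent(j,d)
round 2: derive path(a,d) via R1 from path(a,i), path(i,d)
round 2: derive path(c,g) via R1 from path(c,e), path(e,g)
round 2: derive path(d,d) via R1 from path(d,j), path(j,d)
round 2: derive path(d,g) via R1 from path(d,e), path(e,g)
round 2: derive path(e,i) via R1 from path(e,g), path(g,i)
round 2: derive path(f,i) via R1 from path(f,g), path(g,i)
round 2: derive path(g,d) via R1 from path(g,i), path(i,d)
round 2: derive path(i,e) via R1 from path(i,d), path(d,e)
round 2: derive path(i,j) via R1 from path(i,d), path(d,j)
round 2: derive path(j,e) via R1 from path(j,d), path(d,e)
round 2: derive path(j,j) via R1 from path(j,d), path(d,j)
round 2: derive conn(a,i) via R2 from path(a,i)
round 2: derive conn(c,e) via R2 from path(c,e)
round 2: derive conn(d,e) via R2 from path(d,e)
round 2: derive conn(d,j) via R2 from path(d,j)
round 2: derive conn(e,g) via R2 from path(e,g)
round 2: derive conn(f,g) via R2 from path(f,g)
round 2: derive conn(g,i) via R2 from path(g,i)
round 2: derive conn(i,d) via R2 from path(i,d)
round 2: derive conn(j,d) via R2 from path(j,d)
round 2: derive conn(a,d) via R4 from path(a,i), parent(i,d)
round 2: derive conn(c,g) via R4 from path(c,e), parent(e,g)
round 2: derive conn(d,d) via R4 from path(d,j), parent(j,d)
round 2: derive conn(d,g) via R4 from path(d,e), parent(e,g)
round 2: derive conn(e,i) via R4 from path(e,g), parent(g,i)
round 2: derive conn(f,i) via R4 from path(f,g), parent(g,i)
round 2: derive conn(g,d) via R4 from path(g,i), parent(i,d)
round 2: derive conn(i,e) via R4 from path(i,d), parent(d,e)
round 2: derive conn(i,j) via R4 from path(i,d), parent(d,j)
round 2: derive conn(j,e) via R4 from path(j,d), parent(d,e)
round 2: derive conn(j,j) via R4 from path(j,d), parent(d,j)
round 3: derive path(a,e) via R1 from path(a,d), path(d,e)
round 3: derive path(a,g) via R1 from path(a,d), path(d,g)
round 3: derive path(a,j) via R1 from path(a,d), path(d,j)
round 3: derive path(c,d) via R1 from path(c,g), path(g,d)
round 3: derive path(c,i) via R1 from path(c,e), path(e,i)
round 3: derive path(d,i) via R1 from path(d,e), path(e,i)
round 3: derive path(e,d) via R1 from path(e,g), path(g,d)
round 3: derive path(e,e) via R1 from path(e,i), path(i,e)
round 3: derive path(e,j) via R1 from path(e,i), path(i,j)
round 3: derive path(f,d) via R1 from path(f,g), path(g,d)
round 3: derive path(f,e) via R1 from path(f,i), path(i,e)
round 3: derive path(f,j) via R1 from path(f,i), path(i,j)
round 3: derive path(g,e) via R1 from path(g,d), path(d,e)
round 3: derive path(g,g) via R1 from path(g,d), path(d,g)
round 3: derive path(g,j) via R1 from path(g,d), path(d,j)
round 3: derive path(i,g) via R1 from path(i,d), path(d,g)
round 3: derive path(i,i) via R1 from path(i,e), path(e,i)
round 3: derive path(j,g) via R1 from path(j,d), path(d,g)
round 3: derive path(j,i) via R1 from path(j,e), path(e,i)
round 3: derive conn(a,e) via R3 from conn(a,d), conn(d,e)
round 3: derive conn(a,g) via R3 from conn(a,d), conn(d,g)
round 3: derive conn(a,j) via R3 from conn(a,d), conn(d,j)
round 3: derive conn(c,d) via R3 from conn(c,g), conn(g,d)
round 3: derive conn(c,i) via R3 from conn(c,e), conn(e,i)
round 3: derive conn(d,i) via R3 from conn(d,e), conn(e,i)
round 3: derive conn(e,d) via R3 from conn(e,g), conn(g,d)
round 3: derive conn(e,e) via R3 from conn(e,i), conn(i,e)
round 3: derive conn(e,j) via R3 from conn(e,i), conn(i,j)
round 3: derive conn(f,d) via R3 from conn(f,g), conn(g,d)
round 3: derive conn(f,e) via R3 from conn(f,i), conn(i,e)
round 3: derive conn(f,j) via R3 from conn(f,i), conn(i,j)
round 3: derive conn(g,e) via R3 from conn(g,d), conn(d,e)
round 3: derive conn(g,g) via R3 from conn(g,d), conn(d,g)
round 3: derive conn(g,j) via R3 from conn(g,d), conn(d,j)
round 3: derive conn(i,g) via R3 from conn(i,d), conn(d,g)
round 3: derive conn(i,i) via R3 from conn(i,e), conn(e,i)
round 3: derive conn(j,g) via R3 from conn(j,d), conn(d,g)
round 3: derive conn(j,i) via R3 from conn(j,e), conn(e,i)
round 4: derive path(c,j) via R1 from path(c,d), path(d,j)
round 4: derive conn(c,j) via R3 from conn(c,d), conn(d,j)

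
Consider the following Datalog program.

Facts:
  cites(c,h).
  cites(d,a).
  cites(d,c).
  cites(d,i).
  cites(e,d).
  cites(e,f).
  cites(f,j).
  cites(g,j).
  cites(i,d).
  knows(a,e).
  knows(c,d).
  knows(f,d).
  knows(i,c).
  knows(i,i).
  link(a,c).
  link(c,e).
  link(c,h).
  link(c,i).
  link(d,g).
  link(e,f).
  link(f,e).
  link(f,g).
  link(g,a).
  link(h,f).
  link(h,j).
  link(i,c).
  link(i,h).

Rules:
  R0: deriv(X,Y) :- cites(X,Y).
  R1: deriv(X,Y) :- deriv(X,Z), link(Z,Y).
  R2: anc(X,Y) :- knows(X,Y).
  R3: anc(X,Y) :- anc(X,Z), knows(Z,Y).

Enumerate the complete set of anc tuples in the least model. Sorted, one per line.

round 1: derive anc(a,e) via R2 from knows(a,e)
round 1: derive anc(c,d) via R2 from knows(c,d)
round 1: derive anc(f,d) via R2 from knows(f,d)
round 1: derive anc(i,c) via R2 from knows(i,c)
round 1: derive anc(i,i) via R2 from knows(i,i)
round 2: derive anc(i,d) via R3 from anc(i,c), knows(c,d)

anc(a,e)
anc(c,d)
anc(f,d)
anc(i,c)
anc(i,d)
anc(i,i)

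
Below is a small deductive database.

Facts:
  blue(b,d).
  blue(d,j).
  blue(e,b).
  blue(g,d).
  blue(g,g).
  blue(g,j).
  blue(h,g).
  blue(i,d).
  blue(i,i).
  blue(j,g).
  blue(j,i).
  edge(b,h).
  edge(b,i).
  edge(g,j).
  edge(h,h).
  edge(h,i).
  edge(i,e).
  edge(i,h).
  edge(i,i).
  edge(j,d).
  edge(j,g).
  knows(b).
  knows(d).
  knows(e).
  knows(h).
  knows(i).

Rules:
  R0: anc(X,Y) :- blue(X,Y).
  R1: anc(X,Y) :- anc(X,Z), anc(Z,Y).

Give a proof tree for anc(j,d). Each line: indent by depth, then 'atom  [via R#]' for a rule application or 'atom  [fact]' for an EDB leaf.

anc(j,d)  [via R1]
  anc(j,g)  [via R0]
    blue(j,g)  [fact]
  anc(g,d)  [via R0]
    blue(g,d)  [fact]

round 1: derive anc(b,d) via R0 from blue(b,d)
round 1: derive anc(d,j) via R0 from blue(d,j)
round 1: derive anc(e,b) via R0 from blue(e,b)
round 1: derive anc(g,d) via R0 from blue(g,d)
round 1: derive anc(g,g) via R0 from blue(g,g)
round 1: derive anc(g,j) via R0 from blue(g,j)
round 1: derive anc(h,g) via R0 from blue(h,g)
round 1: derive anc(i,d) via R0 from blue(i,d)
round 1: derive anc(i,i) via R0 from blue(i,i)
round 1: derive anc(j,g) via R0 from blue(j,g)
round 1: derive anc(j,i) via R0 from blue(j,i)
round 2: derive anc(b,j) via R1 from anc(b,d), anc(d,j)
round 2: derive anc(d,g) via R1 from anc(d,j), anc(j,g)
round 2: derive anc(d,i) via R1 from anc(d,j), anc(j,i)
round 2: derive anc(e,d) via R1 from anc(e,b), anc(b,d)
round 2: derive anc(g,i) via R1 from anc(g,j), anc(j,i)
round 2: derive anc(h,d) via R1 from anc(h,g), anc(g,d)
round 2: derive anc(h,j) via R1 from anc(h,g), anc(g,j)
round 2: derive anc(i,j) via R1 from anc(i,d), anc(d,j)
round 2: derive anc(j,d) via R1 from anc(j,g), anc(g,d)
round 2: derive anc(j,j) via R1 from anc(j,g), anc(g,j)
round 3: derive anc(b,g) via R1 from anc(b,d), anc(d,g)
round 3: derive anc(b,i) via R1 from anc(b,d), anc(d,i)
round 3: derive anc(d,d) via R1 from anc(d,g), anc(g,d)
round 3: derive anc(e,g) via R1 from anc(e,d), anc(d,g)
round 3: derive anc(e,i) via R1 from anc(e,d), anc(d,i)
round 3: derive anc(e,j) via R1 from anc(e,b), anc(b,j)
round 3: derive anc(h,i) via R1 from anc(h,d), anc(d,i)
round 3: derive anc(i,g) via R1 from anc(i,d), anc(d,g)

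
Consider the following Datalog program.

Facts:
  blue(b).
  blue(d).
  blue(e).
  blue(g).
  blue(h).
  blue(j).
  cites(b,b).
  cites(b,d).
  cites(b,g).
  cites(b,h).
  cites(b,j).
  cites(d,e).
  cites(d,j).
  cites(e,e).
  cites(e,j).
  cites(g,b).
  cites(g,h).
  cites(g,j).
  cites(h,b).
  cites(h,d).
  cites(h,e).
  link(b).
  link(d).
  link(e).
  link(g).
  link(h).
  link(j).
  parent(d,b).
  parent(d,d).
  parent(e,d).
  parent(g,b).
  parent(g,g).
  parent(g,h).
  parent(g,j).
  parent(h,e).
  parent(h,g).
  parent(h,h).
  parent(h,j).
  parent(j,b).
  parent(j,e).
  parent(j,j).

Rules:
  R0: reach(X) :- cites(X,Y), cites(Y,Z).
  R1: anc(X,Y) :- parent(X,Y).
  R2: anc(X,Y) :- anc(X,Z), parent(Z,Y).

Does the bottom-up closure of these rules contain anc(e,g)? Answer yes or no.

no

round 1: derive anc(d,b) via R1 from parent(d,b)
round 1: derive anc(d,d) via R1 from parent(d,d)
round 1: derive anc(e,d) via R1 from parent(e,d)
round 1: derive anc(g,b) via R1 from parent(g,b)
round 1: derive anc(g,g) via R1 from parent(g,g)
round 1: derive anc(g,h) via R1 from parent(g,h)
round 1: derive anc(g,j) via R1 from parent(g,j)
round 1: derive anc(h,e) via R1 from parent(h,e)
round 1: derive anc(h,g) via R1 from parent(h,g)
round 1: derive anc(h,h) via R1 from parent(h,h)
round 1: derive anc(h,j) via R1 from parent(h,j)
round 1: derive anc(j,b) via R1 from parent(j,b)
round 1: derive anc(j,e) via R1 from parent(j,e)
round 1: derive anc(j,j) via R1 from parent(j,j)
round 2: derive anc(e,b) via R2 from anc(e,d), parent(d,b)
round 2: derive anc(g,e) via R2 from anc(g,h), parent(h,e)
round 2: derive anc(h,b) via R2 from anc(h,g), parent(g,b)
round 2: derive anc(h,d) via R2 from anc(h,e), parent(e,d)
round 2: derive anc(j,d) via R2 from anc(j,e), parent(e,d)
round 3: derive anc(g,d) via R2 from anc(g,e), parent(e,d)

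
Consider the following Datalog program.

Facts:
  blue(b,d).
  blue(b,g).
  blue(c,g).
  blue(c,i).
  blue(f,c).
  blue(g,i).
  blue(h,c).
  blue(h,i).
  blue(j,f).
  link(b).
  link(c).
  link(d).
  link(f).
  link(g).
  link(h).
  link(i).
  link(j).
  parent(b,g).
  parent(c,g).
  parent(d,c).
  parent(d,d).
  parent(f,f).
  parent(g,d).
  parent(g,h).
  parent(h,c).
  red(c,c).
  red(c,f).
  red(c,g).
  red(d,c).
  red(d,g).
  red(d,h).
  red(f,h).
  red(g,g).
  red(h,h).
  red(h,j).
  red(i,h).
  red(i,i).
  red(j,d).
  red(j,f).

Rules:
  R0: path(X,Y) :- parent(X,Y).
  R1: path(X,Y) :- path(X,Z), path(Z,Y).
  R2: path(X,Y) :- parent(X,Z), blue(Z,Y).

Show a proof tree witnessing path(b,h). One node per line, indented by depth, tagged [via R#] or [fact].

path(b,h)  [via R1]
  path(b,g)  [via R0]
    parent(b,g)  [fact]
  path(g,h)  [via R0]
    parent(g,h)  [fact]

round 1: derive path(b,g) via R0 from parent(b,g)
round 1: derive path(c,g) via R0 from parent(c,g)
round 1: derive path(d,c) via R0 from parent(d,c)
round 1: derive path(d,d) via R0 from parent(d,d)
round 1: derive path(f,f) via R0 from parent(f,f)
round 1: derive path(g,d) via R0 from parent(g,d)
round 1: derive path(g,h) via R0 from parent(g,h)
round 1: derive path(h,c) via R0 from parent(h,c)
round 1: derive path(b,i) via R2 from parent(b,g), blue(g,i)
round 1: derive path(c,i) via R2 from parent(c,g), blue(g,i)
round 1: derive path(d,g) via R2 from parent(d,c), blue(c,g)
round 1: derive path(d,i) via R2 from parent(d,c), blue(c,i)
round 1: derive path(f,c) via R2 from parent(f,f), blue(f,c)
round 1: derive path(g,c) via R2 from parent(g,h), blue(h,c)
round 1: derive path(g,i) via R2 from parent(g,h), blue(h,i)
round 1: derive path(h,g) via R2 from parent(h,c), blue(c,g)
round 1: derive path(h,i) via R2 from parent(h,c), blue(c,i)
round 2: derive path(b,c) via R1 from path(b,g), path(g,c)
round 2: derive path(b,d) via R1 from path(b,g), path(g,d)
round 2: derive path(b,h) via R1 from path(b,g), path(g,h)
round 2: derive path(c,c) via R1 from path(c,g), path(g,c)
round 2: derive path(c,d) via R1 from path(c,g), path(g,d)
round 2: derive path(c,h) via R1 from path(c,g), path(g,h)
round 2: derive path(d,h) via R1 from path(d,g), path(g,h)
round 2: derive path(f,g) via R1 from path(f,c), path(c,g)
round 2: derive path(f,i) via R1 from path(f,c), path(c,i)
round 2: derive path(g,g) via R1 from path(g,c), path(c,g)
round 2: derive path(h,d) via R1 from path(h,g), path(g,d)
round 2: derive path(h,h) via R1 from path(h,g), path(g,h)
round 3: derive path(f,d) via R1 from path(f,c), path(c,d)
round 3: derive path(f,h) via R1 from path(f,c), path(c,h)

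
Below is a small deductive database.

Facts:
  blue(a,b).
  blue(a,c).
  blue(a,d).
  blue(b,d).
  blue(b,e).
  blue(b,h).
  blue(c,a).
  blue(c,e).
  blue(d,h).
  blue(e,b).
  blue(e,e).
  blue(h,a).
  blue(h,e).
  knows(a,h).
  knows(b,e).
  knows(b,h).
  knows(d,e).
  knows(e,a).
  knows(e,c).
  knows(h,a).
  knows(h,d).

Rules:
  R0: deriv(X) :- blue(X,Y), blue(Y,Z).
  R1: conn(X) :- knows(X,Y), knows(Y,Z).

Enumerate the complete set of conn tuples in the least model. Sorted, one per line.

conn(a)
conn(b)
conn(d)
conn(e)
conn(h)

round 1: derive conn(a) via R1 from knows(a,h), knows(h,a)
round 1: derive conn(b) via R1 from knows(b,e), knows(e,a)
round 1: derive conn(d) via R1 from knows(d,e), knows(e,a)
round 1: derive conn(e) via R1 from knows(e,a), knows(a,h)
round 1: derive conn(h) via R1 from knows(h,a), knows(a,h)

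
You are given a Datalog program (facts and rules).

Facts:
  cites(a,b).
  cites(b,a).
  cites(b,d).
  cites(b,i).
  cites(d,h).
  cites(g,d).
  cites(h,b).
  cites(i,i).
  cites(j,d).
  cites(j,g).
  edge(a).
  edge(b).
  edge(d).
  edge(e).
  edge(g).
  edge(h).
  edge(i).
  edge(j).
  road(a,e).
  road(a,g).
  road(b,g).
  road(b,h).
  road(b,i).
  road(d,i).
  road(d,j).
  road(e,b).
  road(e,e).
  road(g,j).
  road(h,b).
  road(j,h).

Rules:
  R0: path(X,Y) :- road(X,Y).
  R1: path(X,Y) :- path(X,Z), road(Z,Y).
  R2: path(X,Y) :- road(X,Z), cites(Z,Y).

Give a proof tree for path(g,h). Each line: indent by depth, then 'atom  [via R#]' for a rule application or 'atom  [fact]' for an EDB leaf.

round 1: derive path(a,e) via R0 from road(a,e)
round 1: derive path(a,g) via R0 from road(a,g)
round 1: derive path(b,g) via R0 from road(b,g)
round 1: derive path(b,h) via R0 from road(b,h)
round 1: derive path(b,i) via R0 from road(b,i)
round 1: derive path(d,i) via R0 from road(d,i)
round 1: derive path(d,j) via R0 from road(d,j)
round 1: derive path(e,b) via R0 from road(e,b)
round 1: derive path(e,e) via R0 from road(e,e)
round 1: derive path(g,j) via R0 from road(g,j)
round 1: derive path(h,b) via R0 from road(h,b)
round 1: derive path(j,h) via R0 from road(j,h)
round 1: derive path(a,d) via R2 from road(a,g), cites(g,d)
round 1: derive path(b,b) via R2 from road(b,h), cites(h,b)
round 1: derive path(b,d) via R2 from road(b,g), cites(g,d)
round 1: derive path(d,d) via R2 from road(d,j), cites(j,d)
round 1: derive path(d,g) via R2 from road(d,j), cites(j,g)
round 1: derive path(e,a) via R2 from road(e,b), cites(b,a)
round 1: derive path(e,d) via R2 from road(e,b), cites(b,d)
round 1: derive path(e,i) via R2 from road(e,b), cites(b,i)
round 1: derive path(g,d) via R2 from road(g,j), cites(j,d)
round 1: derive path(g,g) via R2 from road(g,j), cites(j,g)
round 1: derive path(h,a) via R2 from road(h,b), cites(b,a)
round 1: derive path(h,d) via R2 from road(h,b), cites(b,d)
round 1: derive path(h,i) via R2 from road(h,b), cites(b,i)
round 1: derive path(j,b) via R2 from road(j,h), cites(h,b)
round 2: derive path(a,b) via R1 from path(a,e), road(e,b)
round 2: derive path(a,i) via R1 from path(a,d), road(d,i)
round 2: derive path(a,j) via R1 from path(a,d), road(d,j)
round 2: derive path(b,j) via R1 from path(b,d), road(d,j)
round 2: derive path(d,h) via R1 from path(d,j), road(j,h)
round 2: derive path(e,g) via R1 from path(e,a), road(a,g)
round 2: derive path(e,h) via R1 from path(e,b), road(b,h)
round 2: derive path(e,j) via R1 from path(e,d), road(d,j)
round 2: derive path(g,h) via R1 from path(g,j), road(j,h)
round 2: derive path(g,i) via R1 from path(g,d), road(d,i)
round 2: derive path(h,e) via R1 from path(h,a), road(a,e)
round 2: derive path(h,g) via R1 from path(h,a), road(a,g)
round 2: derive path(h,h) via R1 from path(h,b), road(b,h)
round 2: derive path(h,j) via R1 from path(h,d), road(d,j)
round 2: derive path(j,g) via R1 from path(j,b), road(b,g)
round 2: derive path(j,i) via R1 from path(j,b), road(b,i)
round 3: derive path(a,h) via R1 from path(a,b), road(b,h)
round 3: derive path(d,b) via R1 from path(d,h), road(h,b)
round 3: derive path(g,b) via R1 from path(g,h), road(h,b)
round 3: derive path(j,j) via R1 from path(j,g), road(g,j)

path(g,h)  [via R1]
  path(g,j)  [via R0]
    road(g,j)  [fact]
  road(j,h)  [fact]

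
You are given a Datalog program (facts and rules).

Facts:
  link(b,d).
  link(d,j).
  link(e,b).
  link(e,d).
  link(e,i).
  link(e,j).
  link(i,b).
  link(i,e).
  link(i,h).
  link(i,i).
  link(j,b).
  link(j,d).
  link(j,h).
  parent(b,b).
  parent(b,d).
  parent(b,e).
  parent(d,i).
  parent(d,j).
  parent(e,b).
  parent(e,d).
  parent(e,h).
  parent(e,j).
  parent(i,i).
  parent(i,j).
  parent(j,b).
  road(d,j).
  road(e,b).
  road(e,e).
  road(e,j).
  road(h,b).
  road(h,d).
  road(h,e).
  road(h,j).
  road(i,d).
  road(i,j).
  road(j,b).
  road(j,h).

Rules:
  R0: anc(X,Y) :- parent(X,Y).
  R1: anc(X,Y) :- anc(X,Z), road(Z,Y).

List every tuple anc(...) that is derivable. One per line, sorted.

anc(b,b)
anc(b,d)
anc(b,e)
anc(b,h)
anc(b,j)
anc(d,b)
anc(d,d)
anc(d,e)
anc(d,h)
anc(d,i)
anc(d,j)
anc(e,b)
anc(e,d)
anc(e,e)
anc(e,h)
anc(e,j)
anc(i,b)
anc(i,d)
anc(i,e)
anc(i,h)
anc(i,i)
anc(i,j)
anc(j,b)

round 1: derive anc(b,b) via R0 from parent(b,b)
round 1: derive anc(b,d) via R0 from parent(b,d)
round 1: derive anc(b,e) via R0 from parent(b,e)
round 1: derive anc(d,i) via R0 from parent(d,i)
round 1: derive anc(d,j) via R0 from parent(d,j)
round 1: derive anc(e,b) via R0 from parent(e,b)
round 1: derive anc(e,d) via R0 from parent(e,d)
round 1: derive anc(e,h) via R0 from parent(e,h)
round 1: derive anc(e,j) via R0 from parent(e,j)
round 1: derive anc(i,i) via R0 from parent(i,i)
round 1: derive anc(i,j) via R0 from parent(i,j)
round 1: derive anc(j,b) via R0 from parent(j,b)
round 2: derive anc(b,j) via R1 from anc(b,d), road(d,j)
round 2: derive anc(d,b) via R1 from anc(d,j), road(j,b)
round 2: derive anc(d,d) via R1 from anc(d,i), road(i,d)
round 2: derive anc(d,h) via R1 from anc(d,j), road(j,h)
round 2: derive anc(e,e) via R1 from anc(e,h), road(h,e)
round 2: derive anc(i,b) via R1 from anc(i,j), road(j,b)
round 2: derive anc(i,d) via R1 from anc(i,i), road(i,d)
round 2: derive anc(i,h) via R1 from anc(i,j), road(j,h)
round 3: derive anc(b,h) via R1 from anc(b,j), road(j,h)
round 3: derive anc(d,e) via R1 from anc(d,h), road(h,e)
round 3: derive anc(i,e) via R1 from anc(i,h), road(h,e)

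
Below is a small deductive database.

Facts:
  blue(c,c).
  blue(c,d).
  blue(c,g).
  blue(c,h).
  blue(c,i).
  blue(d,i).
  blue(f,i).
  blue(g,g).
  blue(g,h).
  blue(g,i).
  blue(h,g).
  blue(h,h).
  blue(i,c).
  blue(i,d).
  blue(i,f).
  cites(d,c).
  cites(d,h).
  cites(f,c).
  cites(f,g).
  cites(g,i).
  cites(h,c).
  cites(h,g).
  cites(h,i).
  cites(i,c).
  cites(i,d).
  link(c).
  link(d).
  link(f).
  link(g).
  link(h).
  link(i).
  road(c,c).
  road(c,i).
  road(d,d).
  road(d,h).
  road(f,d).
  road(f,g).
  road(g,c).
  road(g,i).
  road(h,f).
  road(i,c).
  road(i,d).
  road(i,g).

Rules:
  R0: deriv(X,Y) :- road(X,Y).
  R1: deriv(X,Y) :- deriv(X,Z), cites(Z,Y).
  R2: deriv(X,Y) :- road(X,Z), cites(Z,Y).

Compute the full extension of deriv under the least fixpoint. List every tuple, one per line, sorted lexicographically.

round 1: derive deriv(c,c) via R0 from road(c,c)
round 1: derive deriv(c,i) via R0 from road(c,i)
round 1: derive deriv(d,d) via R0 from road(d,d)
round 1: derive deriv(d,h) via R0 from road(d,h)
round 1: derive deriv(f,d) via R0 from road(f,d)
round 1: derive deriv(f,g) via R0 from road(f,g)
round 1: derive deriv(g,c) via R0 from road(g,c)
round 1: derive deriv(g,i) via R0 from road(g,i)
round 1: derive deriv(h,f) via R0 from road(h,f)
round 1: derive deriv(i,c) via R0 from road(i,c)
round 1: derive deriv(i,d) via R0 from road(i,d)
round 1: derive deriv(i,g) via R0 from road(i,g)
round 1: derive deriv(c,d) via R2 from road(c,i), cites(i,d)
round 1: derive deriv(d,c) via R2 from road(d,d), cites(d,c)
round 1: derive deriv(d,g) via R2 from road(d,h), cites(h,g)
round 1: derive deriv(d,i) via R2 from road(d,h), cites(h,i)
round 1: derive deriv(f,c) via R2 from road(f,d), cites(d,c)
round 1: derive deriv(f,h) via R2 from road(f,d), cites(d,h)
round 1: derive deriv(f,i) via R2 from road(f,g), cites(g,i)
round 1: derive deriv(g,d) via R2 from road(g,i), cites(i,d)
round 1: derive deriv(h,c) via R2 from road(h,f), cites(f,c)
round 1: derive deriv(h,g) via R2 from road(h,f), cites(f,g)
round 1: derive deriv(i,h) via R2 from road(i,d), cites(d,h)
round 1: derive deriv(i,i) via R2 from road(i,g), cites(g,i)
round 2: derive deriv(c,h) via R1 from deriv(c,d), cites(d,h)
round 2: derive deriv(g,h) via R1 from deriv(g,d), cites(d,h)
round 2: derive deriv(h,i) via R1 from deriv(h,g), cites(g,i)
round 3: derive deriv(c,g) via R1 from deriv(c,h), cites(h,g)
round 3: derive deriv(g,g) via R1 from deriv(g,h), cites(h,g)
round 3: derive deriv(h,d) via R1 from deriv(h,i), cites(i,d)
round 4: derive deriv(h,h) via R1 from deriv(h,d), cites(d,h)

deriv(c,c)
deriv(c,d)
deriv(c,g)
deriv(c,h)
deriv(c,i)
deriv(d,c)
deriv(d,d)
deriv(d,g)
deriv(d,h)
deriv(d,i)
deriv(f,c)
deriv(f,d)
deriv(f,g)
deriv(f,h)
deriv(f,i)
deriv(g,c)
deriv(g,d)
deriv(g,g)
deriv(g,h)
deriv(g,i)
deriv(h,c)
deriv(h,d)
deriv(h,f)
deriv(h,g)
deriv(h,h)
deriv(h,i)
deriv(i,c)
deriv(i,d)
deriv(i,g)
deriv(i,h)
deriv(i,i)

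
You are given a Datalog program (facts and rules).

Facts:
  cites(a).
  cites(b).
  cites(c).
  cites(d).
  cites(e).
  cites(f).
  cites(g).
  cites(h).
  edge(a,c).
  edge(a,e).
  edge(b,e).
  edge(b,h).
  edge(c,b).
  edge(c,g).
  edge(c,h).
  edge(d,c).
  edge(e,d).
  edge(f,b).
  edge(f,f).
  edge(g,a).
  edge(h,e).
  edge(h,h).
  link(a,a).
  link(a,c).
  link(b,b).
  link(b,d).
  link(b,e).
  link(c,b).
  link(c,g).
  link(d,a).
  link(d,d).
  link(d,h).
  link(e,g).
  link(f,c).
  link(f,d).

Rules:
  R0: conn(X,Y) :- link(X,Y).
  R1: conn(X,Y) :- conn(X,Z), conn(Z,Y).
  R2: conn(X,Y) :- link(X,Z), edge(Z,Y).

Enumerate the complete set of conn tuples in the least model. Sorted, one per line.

round 1: derive conn(a,a) via R0 from link(a,a)
round 1: derive conn(a,c) via R0 from link(a,c)
round 1: derive conn(b,b) via R0 from link(b,b)
round 1: derive conn(b,d) via R0 from link(b,d)
round 1: derive conn(b,e) via R0 from link(b,e)
round 1: derive conn(c,b) via R0 from link(c,b)
round 1: derive conn(c,g) via R0 from link(c,g)
round 1: derive conn(d,a) via R0 from link(d,a)
round 1: derive conn(d,d) via R0 from link(d,d)
round 1: derive conn(d,h) via R0 from link(d,h)
round 1: derive conn(e,g) via R0 from link(e,g)
round 1: derive conn(f,c) via R0 from link(f,c)
round 1: derive conn(f,d) via R0 from link(f,d)
round 1: derive conn(a,b) via R2 from link(a,c), edge(c,b)
round 1: derive conn(a,e) via R2 from link(a,a), edge(a,e)
round 1: derive conn(a,g) via R2 from link(a,c), edge(c,g)
round 1: derive conn(a,h) via R2 from link(a,c), edge(c,h)
round 1: derive conn(b,c) via R2 from link(b,d), edge(d,c)
round 1: derive conn(b,h) via R2 from link(b,b), edge(b,h)
round 1: derive conn(c,a) via R2 from link(c,g), edge(g,a)
round 1: derive conn(c,e) via R2 from link(c,b), edge(b,e)
round 1: derive conn(c,h) via R2 from link(c,b), edge(b,h)
round 1: derive conn(d,c) via R2 from link(d,a), edge(a,c)
round 1: derive conn(d,e) via R2 from link(d,a), edge(a,e)
round 1: derive conn(e,a) via R2 from link(e,g), edge(g,a)
round 1: derive conn(f,b) via R2 from link(f,c), edge(c,b)
round 1: derive conn(f,g) via R2 from link(f,c), edge(c,g)
round 1: derive conn(f,h) via R2 from link(f,c), edge(c,h)
round 2: derive conn(a,d) via R1 from conn(a,b), conn(b,d)
round 2: derive conn(b,a) via R1 from conn(b,c), conn(c,a)
round 2: derive conn(b,g) via R1 from conn(b,c), conn(c,g)
round 2: derive conn(c,c) via R1 from conn(c,a), conn(a,c)
round 2: derive conn(c,d) via R1 from conn(c,b), conn(b,d)
round 2: derive conn(d,b) via R1 from conn(d,a), conn(a,b)
round 2: derive conn(d,g) via R1 from conn(d,a), conn(a,g)
round 2: derive conn(e,b) via R1 from conn(e,a), conn(a,b)
round 2: derive conn(e,c) via R1 from conn(e,a), conn(a,c)
round 2: derive conn(e,e) via R1 from conn(e,a), conn(a,e)
round 2: derive conn(e,h) via R1 from conn(e,a), conn(a,h)
round 2: derive conn(f,a) via R1 from conn(f,c), conn(c,a)
round 2: derive conn(f,e) via R1 from conn(f,b), conn(b,e)
round 3: derive conn(e,d) via R1 from conn(e,a), conn(a,d)

conn(a,a)
conn(a,b)
conn(a,c)
conn(a,d)
conn(a,e)
conn(a,g)
conn(a,h)
conn(b,a)
conn(b,b)
conn(b,c)
conn(b,d)
conn(b,e)
conn(b,g)
conn(b,h)
conn(c,a)
conn(c,b)
conn(c,c)
conn(c,d)
conn(c,e)
conn(c,g)
conn(c,h)
conn(d,a)
conn(d,b)
conn(d,c)
conn(d,d)
conn(d,e)
conn(d,g)
conn(d,h)
conn(e,a)
conn(e,b)
conn(e,c)
conn(e,d)
conn(e,e)
conn(e,g)
conn(e,h)
conn(f,a)
conn(f,b)
conn(f,c)
conn(f,d)
conn(f,e)
conn(f,g)
conn(f,h)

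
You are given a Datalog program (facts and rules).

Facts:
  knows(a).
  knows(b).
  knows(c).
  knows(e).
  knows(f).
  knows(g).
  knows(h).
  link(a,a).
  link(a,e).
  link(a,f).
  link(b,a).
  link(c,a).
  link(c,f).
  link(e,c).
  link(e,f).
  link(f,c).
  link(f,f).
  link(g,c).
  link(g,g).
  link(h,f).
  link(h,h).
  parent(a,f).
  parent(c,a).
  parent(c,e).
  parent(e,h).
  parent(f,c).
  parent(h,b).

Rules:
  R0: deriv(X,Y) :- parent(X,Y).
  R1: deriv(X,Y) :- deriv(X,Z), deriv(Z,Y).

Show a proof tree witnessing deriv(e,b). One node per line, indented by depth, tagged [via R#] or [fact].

deriv(e,b)  [via R1]
  deriv(e,h)  [via R0]
    parent(e,h)  [fact]
  deriv(h,b)  [via R0]
    parent(h,b)  [fact]

round 1: derive deriv(a,f) via R0 from parent(a,f)
round 1: derive deriv(c,a) via R0 from parent(c,a)
round 1: derive deriv(c,e) via R0 from parent(c,e)
round 1: derive deriv(e,h) via R0 from parent(e,h)
round 1: derive deriv(f,c) via R0 from parent(f,c)
round 1: derive deriv(h,b) via R0 from parent(h,b)
round 2: derive deriv(a,c) via R1 from deriv(a,f), deriv(f,c)
round 2: derive deriv(c,f) via R1 from deriv(c,a), deriv(a,f)
round 2: derive deriv(c,h) via R1 from deriv(c,e), deriv(e,h)
round 2: derive deriv(e,b) via R1 from deriv(e,h), deriv(h,b)
round 2: derive deriv(f,a) via R1 from deriv(f,c), deriv(c,a)
round 2: derive deriv(f,e) via R1 from deriv(f,c), deriv(c,e)
round 3: derive deriv(a,a) via R1 from deriv(a,c), deriv(c,a)
round 3: derive deriv(a,e) via R1 from deriv(a,c), deriv(c,e)
round 3: derive deriv(a,h) via R1 from deriv(a,c), deriv(c,h)
round 3: derive deriv(c,b) via R1 from deriv(c,e), deriv(e,b)
round 3: derive deriv(c,c) via R1 from deriv(c,a), deriv(a,c)
round 3: derive deriv(f,b) via R1 from deriv(f,e), deriv(e,b)
round 3: derive deriv(f,f) via R1 from deriv(f,a), deriv(a,f)
round 3: derive deriv(f,h) via R1 from deriv(f,c), deriv(c,h)
round 4: derive deriv(a,b) via R1 from deriv(a,c), deriv(c,b)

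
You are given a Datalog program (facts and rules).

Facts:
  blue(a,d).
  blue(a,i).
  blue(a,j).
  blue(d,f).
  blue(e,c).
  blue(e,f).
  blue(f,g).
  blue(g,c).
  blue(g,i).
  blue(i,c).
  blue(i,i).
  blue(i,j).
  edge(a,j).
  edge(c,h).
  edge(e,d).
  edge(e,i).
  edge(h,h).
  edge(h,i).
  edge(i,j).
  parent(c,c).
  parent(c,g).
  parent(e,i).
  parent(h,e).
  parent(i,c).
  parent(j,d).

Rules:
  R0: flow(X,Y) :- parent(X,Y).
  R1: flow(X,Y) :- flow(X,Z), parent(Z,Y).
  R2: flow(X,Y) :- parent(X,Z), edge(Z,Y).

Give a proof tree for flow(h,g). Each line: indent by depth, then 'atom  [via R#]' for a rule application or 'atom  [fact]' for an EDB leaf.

round 1: derive flow(c,c) via R0 from parent(c,c)
round 1: derive flow(c,g) via R0 from parent(c,g)
round 1: derive flow(e,i) via R0 from parent(e,i)
round 1: derive flow(h,e) via R0 from parent(h,e)
round 1: derive flow(i,c) via R0 from parent(i,c)
round 1: derive flow(j,d) via R0 from parent(j,d)
round 1: derive flow(c,h) via R2 from parent(c,c), edge(c,h)
round 1: derive flow(e,j) via R2 from parent(e,i), edge(i,j)
round 1: derive flow(h,d) via R2 from parent(h,e), edge(e,d)
round 1: derive flow(h,i) via R2 from parent(h,e), edge(e,i)
round 1: derive flow(i,h) via R2 from parent(i,c), edge(c,h)
round 2: derive flow(c,e) via R1 from flow(c,h), parent(h,e)
round 2: derive flow(e,c) via R1 from flow(e,i), parent(i,c)
round 2: derive flow(e,d) via R1 from flow(e,j), parent(j,d)
round 2: derive flow(h,c) via R1 from flow(h,i), parent(i,c)
round 2: derive flow(i,e) via R1 from flow(i,h), parent(h,e)
round 2: derive flow(i,g) via R1 from flow(i,c), parent(c,g)
round 3: derive flow(c,i) via R1 from flow(c,e), parent(e,i)
round 3: derive flow(e,g) via R1 from flow(e,c), parent(c,g)
round 3: derive flow(h,g) via R1 from flow(h,c), parent(c,g)
round 3: derive flow(i,i) via R1 from flow(i,e), parent(e,i)

flow(h,g)  [via R1]
  flow(h,c)  [via R1]
    flow(h,i)  [via R2]
      parent(h,e)  [fact]
      edge(e,i)  [fact]
    parent(i,c)  [fact]
  parent(c,g)  [fact]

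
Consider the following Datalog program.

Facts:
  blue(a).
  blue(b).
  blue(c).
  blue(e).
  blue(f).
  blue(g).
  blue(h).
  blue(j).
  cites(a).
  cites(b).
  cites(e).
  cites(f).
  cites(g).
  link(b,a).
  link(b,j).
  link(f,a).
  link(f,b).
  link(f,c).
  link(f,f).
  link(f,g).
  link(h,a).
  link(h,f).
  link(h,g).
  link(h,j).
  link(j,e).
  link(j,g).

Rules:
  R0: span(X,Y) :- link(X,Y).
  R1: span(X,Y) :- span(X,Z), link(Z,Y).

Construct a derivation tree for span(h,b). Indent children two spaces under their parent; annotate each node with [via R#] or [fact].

span(h,b)  [via R1]
  span(h,f)  [via R0]
    link(h,f)  [fact]
  link(f,b)  [fact]

round 1: derive span(b,a) via R0 from link(b,a)
round 1: derive span(b,j) via R0 from link(b,j)
round 1: derive span(f,a) via R0 from link(f,a)
round 1: derive span(f,b) via R0 from link(f,b)
round 1: derive span(f,c) via R0 from link(f,c)
round 1: derive span(f,f) via R0 from link(f,f)
round 1: derive span(f,g) via R0 from link(f,g)
round 1: derive span(h,a) via R0 from link(h,a)
round 1: derive span(h,f) via R0 from link(h,f)
round 1: derive span(h,g) via R0 from link(h,g)
round 1: derive span(h,j) via R0 from link(h,j)
round 1: derive span(j,e) via R0 from link(j,e)
round 1: derive span(j,g) via R0 from link(j,g)
round 2: derive span(b,e) via R1 from span(b,j), link(j,e)
round 2: derive span(b,g) via R1 from span(b,j), link(j,g)
round 2: derive span(f,j) via R1 from span(f,b), link(b,j)
round 2: derive span(h,b) via R1 from span(h,f), link(f,b)
round 2: derive span(h,c) via R1 from span(h,f), link(f,c)
round 2: derive span(h,e) via R1 from span(h,j), link(j,e)
round 3: derive span(f,e) via R1 from span(f,j), link(j,e)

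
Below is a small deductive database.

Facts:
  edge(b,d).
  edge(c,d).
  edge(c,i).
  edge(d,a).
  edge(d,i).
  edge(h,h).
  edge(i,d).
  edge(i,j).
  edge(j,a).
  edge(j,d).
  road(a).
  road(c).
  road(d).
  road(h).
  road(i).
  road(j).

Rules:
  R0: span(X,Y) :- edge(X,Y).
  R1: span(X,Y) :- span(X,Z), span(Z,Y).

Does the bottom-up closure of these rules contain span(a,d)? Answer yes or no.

round 1: derive span(b,d) via R0 from edge(b,d)
round 1: derive span(c,d) via R0 from edge(c,d)
round 1: derive span(c,i) via R0 from edge(c,i)
round 1: derive span(d,a) via R0 from edge(d,a)
round 1: derive span(d,i) via R0 from edge(d,i)
round 1: derive span(h,h) via R0 from edge(h,h)
round 1: derive span(i,d) via R0 from edge(i,d)
round 1: derive span(i,j) via R0 from edge(i,j)
round 1: derive span(j,a) via R0 from edge(j,a)
round 1: derive span(j,d) via R0 from edge(j,d)
round 2: derive span(b,a) via R1 from span(b,d), span(d,a)
round 2: derive span(b,i) via R1 from span(b,d), span(d,i)
round 2: derive span(c,a) via R1 from span(c,d), span(d,a)
round 2: derive span(c,j) via R1 from span(c,i), span(i,j)
round 2: derive span(d,d) via R1 from span(d,i), span(i,d)
round 2: derive span(d,j) via R1 from span(d,i), span(i,j)
round 2: derive span(i,a) via R1 from span(i,d), span(d,a)
round 2: derive span(i,i) via R1 from span(i,d), span(d,i)
round 2: derive span(j,i) via R1 from span(j,d), span(d,i)
round 3: derive span(b,j) via R1 from span(b,d), span(d,j)
round 3: derive span(j,j) via R1 from span(j,d), span(d,j)

no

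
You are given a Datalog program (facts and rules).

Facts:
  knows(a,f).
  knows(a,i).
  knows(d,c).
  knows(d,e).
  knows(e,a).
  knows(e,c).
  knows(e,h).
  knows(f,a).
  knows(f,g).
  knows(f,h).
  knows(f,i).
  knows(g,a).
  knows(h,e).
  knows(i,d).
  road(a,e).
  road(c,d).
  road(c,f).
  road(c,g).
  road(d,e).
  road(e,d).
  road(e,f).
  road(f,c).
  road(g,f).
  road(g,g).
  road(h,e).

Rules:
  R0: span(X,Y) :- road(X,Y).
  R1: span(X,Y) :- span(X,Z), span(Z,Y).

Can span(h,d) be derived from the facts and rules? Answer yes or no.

round 1: derive span(a,e) via R0 from road(a,e)
round 1: derive span(c,d) via R0 from road(c,d)
round 1: derive span(c,f) via R0 from road(c,f)
round 1: derive span(c,g) via R0 from road(c,g)
round 1: derive span(d,e) via R0 from road(d,e)
round 1: derive span(e,d) via R0 from road(e,d)
round 1: derive span(e,f) via R0 from road(e,f)
round 1: derive span(f,c) via R0 from road(f,c)
round 1: derive span(g,f) via R0 from road(g,f)
round 1: derive span(g,g) via R0 from road(g,g)
round 1: derive span(h,e) via R0 from road(h,e)
round 2: derive span(a,d) via R1 from span(a,e), span(e,d)
round 2: derive span(a,f) via R1 from span(a,e), span(e,f)
round 2: derive span(c,c) via R1 from span(c,f), span(f,c)
round 2: derive span(c,e) via R1 from span(c,d), span(d,e)
round 2: derive span(d,d) via R1 from span(d,e), span(e,d)
round 2: derive span(d,f) via R1 from span(d,e), span(e,f)
round 2: derive span(e,c) via R1 from span(e,f), span(f,c)
round 2: derive span(e,e) via R1 from span(e,d), span(d,e)
round 2: derive span(f,d) via R1 from span(f,c), span(c,d)
round 2: derive span(f,f) via R1 from span(f,c), span(c,f)
round 2: derive span(f,g) via R1 from span(f,c), span(c,g)
round 2: derive span(g,c) via R1 from span(g,f), span(f,c)
round 2: derive span(h,d) via R1 from span(h,e), span(e,d)
round 2: derive span(h,f) via R1 from span(h,e), span(e,f)
round 3: derive span(a,c) via R1 from span(a,e), span(e,c)
round 3: derive span(a,g) via R1 from span(a,f), span(f,g)
round 3: derive span(d,c) via R1 from span(d,e), span(e,c)
round 3: derive span(d,g) via R1 from span(d,f), span(f,g)
round 3: derive span(e,g) via R1 from span(e,c), span(c,g)
round 3: derive span(f,e) via R1 from span(f,c), span(c,e)
round 3: derive span(g,d) via R1 from span(g,c), span(c,d)
round 3: derive span(g,e) via R1 from span(g,c), span(c,e)
round 3: derive span(h,c) via R1 from span(h,e), span(e,c)
round 3: derive span(h,g) via R1 from span(h,f), span(f,g)

yes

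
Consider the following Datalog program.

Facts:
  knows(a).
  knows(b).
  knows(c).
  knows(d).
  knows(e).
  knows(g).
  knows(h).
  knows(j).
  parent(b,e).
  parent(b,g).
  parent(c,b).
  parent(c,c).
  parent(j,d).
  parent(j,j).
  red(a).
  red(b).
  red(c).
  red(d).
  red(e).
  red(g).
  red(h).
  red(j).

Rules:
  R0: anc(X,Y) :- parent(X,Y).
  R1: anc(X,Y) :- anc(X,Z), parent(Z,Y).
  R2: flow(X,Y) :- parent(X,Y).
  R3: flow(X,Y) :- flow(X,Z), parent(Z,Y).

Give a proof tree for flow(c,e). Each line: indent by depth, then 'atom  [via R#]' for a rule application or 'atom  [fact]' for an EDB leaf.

round 1: derive flow(b,e) via R2 from parent(b,e)
round 1: derive flow(b,g) via R2 from parent(b,g)
round 1: derive flow(c,b) via R2 from parent(c,b)
round 1: derive flow(c,c) via R2 from parent(c,c)
round 1: derive flow(j,d) via R2 from parent(j,d)
round 1: derive flow(j,j) via R2 from parent(j,j)
round 2: derive flow(c,e) via R3 from flow(c,b), parent(b,e)
round 2: derive flow(c,g) via R3 from flow(c,b), parent(b,g)

flow(c,e)  [via R3]
  flow(c,b)  [via R2]
    parent(c,b)  [fact]
  parent(b,e)  [fact]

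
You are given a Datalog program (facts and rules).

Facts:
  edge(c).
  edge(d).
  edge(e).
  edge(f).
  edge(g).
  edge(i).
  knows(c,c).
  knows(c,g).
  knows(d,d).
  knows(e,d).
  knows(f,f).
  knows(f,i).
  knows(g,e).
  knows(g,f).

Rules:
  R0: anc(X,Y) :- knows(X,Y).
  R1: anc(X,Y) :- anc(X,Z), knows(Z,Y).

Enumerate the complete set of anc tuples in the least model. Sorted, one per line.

anc(c,c)
anc(c,d)
anc(c,e)
anc(c,f)
anc(c,g)
anc(c,i)
anc(d,d)
anc(e,d)
anc(f,f)
anc(f,i)
anc(g,d)
anc(g,e)
anc(g,f)
anc(g,i)

round 1: derive anc(c,c) via R0 from knows(c,c)
round 1: derive anc(c,g) via R0 from knows(c,g)
round 1: derive anc(d,d) via R0 from knows(d,d)
round 1: derive anc(e,d) via R0 from knows(e,d)
round 1: derive anc(f,f) via R0 from knows(f,f)
round 1: derive anc(f,i) via R0 from knows(f,i)
round 1: derive anc(g,e) via R0 from knows(g,e)
round 1: derive anc(g,f) via R0 from knows(g,f)
round 2: derive anc(c,e) via R1 from anc(c,g), knows(g,e)
round 2: derive anc(c,f) via R1 from anc(c,g), knows(g,f)
round 2: derive anc(g,d) via R1 from anc(g,e), knows(e,d)
round 2: derive anc(g,i) via R1 from anc(g,f), knows(f,i)
round 3: derive anc(c,d) via R1 from anc(c,e), knows(e,d)
round 3: derive anc(c,i) via R1 from anc(c,f), knows(f,i)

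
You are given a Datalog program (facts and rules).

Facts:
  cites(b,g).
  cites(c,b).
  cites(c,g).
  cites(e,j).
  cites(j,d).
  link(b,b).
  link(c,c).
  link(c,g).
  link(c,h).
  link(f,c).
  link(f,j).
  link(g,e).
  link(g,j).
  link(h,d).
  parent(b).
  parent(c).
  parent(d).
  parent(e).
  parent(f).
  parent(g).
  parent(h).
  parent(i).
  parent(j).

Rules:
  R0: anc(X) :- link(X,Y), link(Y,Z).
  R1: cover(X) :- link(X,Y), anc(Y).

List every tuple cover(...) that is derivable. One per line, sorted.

cover(b)
cover(c)
cover(f)

round 1: derive anc(b) via R0 from link(b,b), link(b,b)
round 1: derive anc(c) via R0 from link(c,c), link(c,c)
round 1: derive anc(f) via R0 from link(f,c), link(c,c)
round 2: derive cover(b) via R1 from link(b,b), anc(b)
round 2: derive cover(c) via R1 from link(c,c), anc(c)
round 2: derive cover(f) via R1 from link(f,c), anc(c)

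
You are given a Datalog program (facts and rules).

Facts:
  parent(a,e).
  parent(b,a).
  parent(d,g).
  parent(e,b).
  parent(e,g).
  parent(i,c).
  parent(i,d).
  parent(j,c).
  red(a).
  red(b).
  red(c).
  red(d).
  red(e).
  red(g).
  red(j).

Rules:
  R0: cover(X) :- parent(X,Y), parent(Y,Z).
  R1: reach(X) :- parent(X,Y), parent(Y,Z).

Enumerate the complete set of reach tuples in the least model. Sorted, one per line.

round 1: derive reach(a) via R1 from parent(a,e), parent(e,b)
round 1: derive reach(b) via R1 from parent(b,a), parent(a,e)
round 1: derive reach(e) via R1 from parent(e,b), parent(b,a)
round 1: derive reach(i) via R1 from parent(i,d), parent(d,g)

reach(a)
reach(b)
reach(e)
reach(i)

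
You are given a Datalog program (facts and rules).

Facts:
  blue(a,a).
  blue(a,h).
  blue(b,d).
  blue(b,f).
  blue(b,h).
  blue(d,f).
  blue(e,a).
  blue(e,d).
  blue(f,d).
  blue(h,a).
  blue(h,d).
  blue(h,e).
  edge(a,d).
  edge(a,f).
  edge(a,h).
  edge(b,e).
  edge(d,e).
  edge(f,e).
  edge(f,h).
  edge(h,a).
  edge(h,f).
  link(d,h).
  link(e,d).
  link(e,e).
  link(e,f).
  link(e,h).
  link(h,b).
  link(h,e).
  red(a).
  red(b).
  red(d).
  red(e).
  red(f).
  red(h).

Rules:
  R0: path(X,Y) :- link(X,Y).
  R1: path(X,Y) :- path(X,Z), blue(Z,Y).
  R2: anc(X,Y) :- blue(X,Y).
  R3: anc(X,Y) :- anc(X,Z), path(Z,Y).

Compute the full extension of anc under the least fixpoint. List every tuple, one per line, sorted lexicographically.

anc(a,a)
anc(a,b)
anc(a,d)
anc(a,e)
anc(a,f)
anc(a,h)
anc(b,a)
anc(b,b)
anc(b,d)
anc(b,e)
anc(b,f)
anc(b,h)
anc(d,f)
anc(e,a)
anc(e,b)
anc(e,d)
anc(e,e)
anc(e,f)
anc(e,h)
anc(f,a)
anc(f,b)
anc(f,d)
anc(f,e)
anc(f,f)
anc(f,h)
anc(h,a)
anc(h,b)
anc(h,d)
anc(h,e)
anc(h,f)
anc(h,h)

round 1: derive path(d,h) via R0 from link(d,h)
round 1: derive path(e,d) via R0 from link(e,d)
round 1: derive path(e,e) via R0 from link(e,e)
round 1: derive path(e,f) via R0 from link(e,f)
round 1: derive path(e,h) via R0 from link(e,h)
round 1: derive path(h,b) via R0 from link(h,b)
round 1: derive path(h,e) via R0 from link(h,e)
round 1: derive anc(a,a) via R2 from blue(a,a)
round 1: derive anc(a,h) via R2 from blue(a,h)
round 1: derive anc(b,d) via R2 from blue(b,d)
round 1: derive anc(b,f) via R2 from blue(b,f)
round 1: derive anc(b,h) via R2 from blue(b,h)
round 1: derive anc(d,f) via R2 from blue(d,f)
round 1: derive anc(e,a) via R2 from blue(e,a)
round 1: derive anc(e,d) via R2 from blue(e,d)
round 1: derive anc(f,d) via R2 from blue(f,d)
round 1: derive anc(h,a) via R2 from blue(h,a)
round 1: derive anc(h,d) via R2 from blue(h,d)
round 1: derive anc(h,e) via R2 from blue(h,e)
round 2: derive path(d,a) via R1 from path(d,h), blue(h,a)
round 2: derive path(d,d) via R1 from path(d,h), blue(h,d)
round 2: derive path(d,e) via R1 from path(d,h), blue(h,e)
round 2: derive path(e,a) via R1 from path(e,e), blue(e,a)
round 2: derive path(h,a) via R1 from path(h,e), blue(e,a)
round 2: derive path(h,d) via R1 from path(h,b), blue(b,d)
round 2: derive path(h,f) via R1 from path(h,b), blue(b,f)
round 2: derive path(h,h) via R1 from path(h,b), blue(b,h)
round 2: derive anc(a,b) via R3 from anc(a,h), path(h,b)
round 2: derive anc(a,e) via R3 from anc(a,h), path(h,e)
round 2: derive anc(b,b) via R3 from anc(b,h), path(h,b)
round 2: derive anc(b,e) via R3 from anc(b,h), path(h,e)
round 2: derive anc(e,h) via R3 from anc(e,d), path(d,h)
round 2: derive anc(f,h) via R3 from anc(f,d), path(d,h)
round 2: derive anc(h,f) via R3 from anc(h,e), path(e,f)
round 2: derive anc(h,h) via R3 from anc(h,d), path(d,h)
round 3: derive path(d,f) via R1 from path(d,d), blue(d,f)
round 3: derive anc(a,d) via R3 from anc(a,e), path(e,d)
round 3: derive anc(a,f) via R3 from anc(a,e), path(e,f)
round 3: derive anc(b,a) via R3 from anc(b,d), path(d,a)
round 3: derive anc(e,b) via R3 from anc(e,h), path(h,b)
round 3: derive anc(e,e) via R3 from anc(e,d), path(d,e)
round 3: derive anc(e,f) via R3 from anc(e,h), path(h,f)
round 3: derive anc(f,a) via R3 from anc(f,d), path(d,a)
round 3: derive anc(f,b) via R3 from anc(f,h), path(h,b)
round 3: derive anc(f,e) via R3 from anc(f,d), path(d,e)
round 3: derive anc(f,f) via R3 from anc(f,h), path(h,f)
round 3: derive anc(h,b) via R3 from anc(h,h), path(h,b)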